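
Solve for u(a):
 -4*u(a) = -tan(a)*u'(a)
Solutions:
 u(a) = C1*sin(a)^4


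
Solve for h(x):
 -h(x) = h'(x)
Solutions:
 h(x) = C1*exp(-x)


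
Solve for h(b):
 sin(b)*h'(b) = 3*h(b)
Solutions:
 h(b) = C1*(cos(b) - 1)^(3/2)/(cos(b) + 1)^(3/2)


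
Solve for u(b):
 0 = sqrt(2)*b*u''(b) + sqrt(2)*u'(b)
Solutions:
 u(b) = C1 + C2*log(b)


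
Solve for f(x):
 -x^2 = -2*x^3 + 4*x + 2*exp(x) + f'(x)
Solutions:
 f(x) = C1 + x^4/2 - x^3/3 - 2*x^2 - 2*exp(x)


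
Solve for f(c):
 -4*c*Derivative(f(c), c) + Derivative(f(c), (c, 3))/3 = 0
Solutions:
 f(c) = C1 + Integral(C2*airyai(12^(1/3)*c) + C3*airybi(12^(1/3)*c), c)


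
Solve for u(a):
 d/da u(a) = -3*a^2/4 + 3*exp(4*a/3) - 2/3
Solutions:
 u(a) = C1 - a^3/4 - 2*a/3 + 9*exp(4*a/3)/4


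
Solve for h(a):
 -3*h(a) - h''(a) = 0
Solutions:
 h(a) = C1*sin(sqrt(3)*a) + C2*cos(sqrt(3)*a)


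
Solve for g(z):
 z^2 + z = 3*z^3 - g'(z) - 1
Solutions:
 g(z) = C1 + 3*z^4/4 - z^3/3 - z^2/2 - z


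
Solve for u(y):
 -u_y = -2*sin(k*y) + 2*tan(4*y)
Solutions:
 u(y) = C1 + 2*Piecewise((-cos(k*y)/k, Ne(k, 0)), (0, True)) + log(cos(4*y))/2


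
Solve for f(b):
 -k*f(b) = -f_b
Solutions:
 f(b) = C1*exp(b*k)


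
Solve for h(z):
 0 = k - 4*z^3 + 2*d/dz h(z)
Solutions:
 h(z) = C1 - k*z/2 + z^4/2


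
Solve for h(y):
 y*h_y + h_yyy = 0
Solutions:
 h(y) = C1 + Integral(C2*airyai(-y) + C3*airybi(-y), y)


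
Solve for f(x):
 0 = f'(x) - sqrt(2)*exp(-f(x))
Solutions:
 f(x) = log(C1 + sqrt(2)*x)


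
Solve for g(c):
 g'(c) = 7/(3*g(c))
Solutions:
 g(c) = -sqrt(C1 + 42*c)/3
 g(c) = sqrt(C1 + 42*c)/3


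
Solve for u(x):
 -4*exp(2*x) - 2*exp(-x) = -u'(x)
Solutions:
 u(x) = C1 + 2*exp(2*x) - 2*exp(-x)


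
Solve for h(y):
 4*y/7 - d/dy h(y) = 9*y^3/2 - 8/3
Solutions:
 h(y) = C1 - 9*y^4/8 + 2*y^2/7 + 8*y/3


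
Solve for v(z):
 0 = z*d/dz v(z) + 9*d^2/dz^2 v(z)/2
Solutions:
 v(z) = C1 + C2*erf(z/3)


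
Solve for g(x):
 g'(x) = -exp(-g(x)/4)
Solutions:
 g(x) = 4*log(C1 - x/4)


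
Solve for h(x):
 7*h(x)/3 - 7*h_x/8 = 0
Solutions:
 h(x) = C1*exp(8*x/3)


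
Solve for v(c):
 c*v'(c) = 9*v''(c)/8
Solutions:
 v(c) = C1 + C2*erfi(2*c/3)


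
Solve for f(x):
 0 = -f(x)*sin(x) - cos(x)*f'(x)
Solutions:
 f(x) = C1*cos(x)


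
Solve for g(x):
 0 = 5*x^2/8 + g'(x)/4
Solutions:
 g(x) = C1 - 5*x^3/6


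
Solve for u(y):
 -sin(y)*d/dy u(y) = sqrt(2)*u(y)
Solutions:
 u(y) = C1*(cos(y) + 1)^(sqrt(2)/2)/(cos(y) - 1)^(sqrt(2)/2)


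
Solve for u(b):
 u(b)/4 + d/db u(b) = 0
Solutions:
 u(b) = C1*exp(-b/4)


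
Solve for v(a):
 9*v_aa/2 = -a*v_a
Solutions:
 v(a) = C1 + C2*erf(a/3)


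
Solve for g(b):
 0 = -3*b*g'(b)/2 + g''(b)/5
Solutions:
 g(b) = C1 + C2*erfi(sqrt(15)*b/2)


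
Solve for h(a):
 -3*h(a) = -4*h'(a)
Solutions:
 h(a) = C1*exp(3*a/4)


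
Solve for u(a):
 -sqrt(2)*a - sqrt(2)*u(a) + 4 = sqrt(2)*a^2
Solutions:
 u(a) = -a^2 - a + 2*sqrt(2)


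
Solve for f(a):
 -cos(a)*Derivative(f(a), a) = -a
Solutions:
 f(a) = C1 + Integral(a/cos(a), a)


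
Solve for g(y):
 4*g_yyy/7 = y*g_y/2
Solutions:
 g(y) = C1 + Integral(C2*airyai(7^(1/3)*y/2) + C3*airybi(7^(1/3)*y/2), y)


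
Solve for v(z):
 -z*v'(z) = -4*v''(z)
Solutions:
 v(z) = C1 + C2*erfi(sqrt(2)*z/4)


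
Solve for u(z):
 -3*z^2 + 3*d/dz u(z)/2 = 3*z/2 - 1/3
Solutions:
 u(z) = C1 + 2*z^3/3 + z^2/2 - 2*z/9


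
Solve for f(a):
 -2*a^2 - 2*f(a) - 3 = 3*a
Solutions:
 f(a) = -a^2 - 3*a/2 - 3/2


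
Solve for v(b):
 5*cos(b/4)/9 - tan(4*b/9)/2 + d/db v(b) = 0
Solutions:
 v(b) = C1 - 9*log(cos(4*b/9))/8 - 20*sin(b/4)/9


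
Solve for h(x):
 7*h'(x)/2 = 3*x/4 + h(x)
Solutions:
 h(x) = C1*exp(2*x/7) - 3*x/4 - 21/8


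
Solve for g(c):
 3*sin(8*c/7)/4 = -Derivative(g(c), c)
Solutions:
 g(c) = C1 + 21*cos(8*c/7)/32


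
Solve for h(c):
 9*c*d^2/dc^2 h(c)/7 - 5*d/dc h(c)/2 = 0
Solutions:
 h(c) = C1 + C2*c^(53/18)


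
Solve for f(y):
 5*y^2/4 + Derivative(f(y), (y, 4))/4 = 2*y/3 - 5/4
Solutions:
 f(y) = C1 + C2*y + C3*y^2 + C4*y^3 - y^6/72 + y^5/45 - 5*y^4/24


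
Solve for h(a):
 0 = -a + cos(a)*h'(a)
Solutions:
 h(a) = C1 + Integral(a/cos(a), a)


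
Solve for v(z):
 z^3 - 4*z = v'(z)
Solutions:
 v(z) = C1 + z^4/4 - 2*z^2


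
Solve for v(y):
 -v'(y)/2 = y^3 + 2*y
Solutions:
 v(y) = C1 - y^4/2 - 2*y^2


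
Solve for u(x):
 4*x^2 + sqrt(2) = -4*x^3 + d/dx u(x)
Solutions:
 u(x) = C1 + x^4 + 4*x^3/3 + sqrt(2)*x


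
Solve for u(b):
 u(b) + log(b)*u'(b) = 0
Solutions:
 u(b) = C1*exp(-li(b))


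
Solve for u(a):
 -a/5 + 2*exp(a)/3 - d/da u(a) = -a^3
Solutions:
 u(a) = C1 + a^4/4 - a^2/10 + 2*exp(a)/3


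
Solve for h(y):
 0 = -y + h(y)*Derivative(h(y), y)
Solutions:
 h(y) = -sqrt(C1 + y^2)
 h(y) = sqrt(C1 + y^2)


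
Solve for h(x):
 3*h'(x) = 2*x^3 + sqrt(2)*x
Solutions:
 h(x) = C1 + x^4/6 + sqrt(2)*x^2/6


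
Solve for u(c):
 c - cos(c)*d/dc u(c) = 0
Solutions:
 u(c) = C1 + Integral(c/cos(c), c)


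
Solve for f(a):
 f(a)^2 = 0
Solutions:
 f(a) = 0


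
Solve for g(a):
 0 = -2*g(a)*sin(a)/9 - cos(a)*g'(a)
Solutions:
 g(a) = C1*cos(a)^(2/9)


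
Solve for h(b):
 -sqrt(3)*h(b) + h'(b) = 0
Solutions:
 h(b) = C1*exp(sqrt(3)*b)


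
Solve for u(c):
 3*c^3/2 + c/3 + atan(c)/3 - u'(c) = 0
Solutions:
 u(c) = C1 + 3*c^4/8 + c^2/6 + c*atan(c)/3 - log(c^2 + 1)/6


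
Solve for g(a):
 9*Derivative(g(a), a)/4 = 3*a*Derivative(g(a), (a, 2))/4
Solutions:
 g(a) = C1 + C2*a^4


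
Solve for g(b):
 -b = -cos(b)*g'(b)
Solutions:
 g(b) = C1 + Integral(b/cos(b), b)


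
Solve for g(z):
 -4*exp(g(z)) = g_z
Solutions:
 g(z) = log(1/(C1 + 4*z))


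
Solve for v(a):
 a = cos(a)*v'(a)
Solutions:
 v(a) = C1 + Integral(a/cos(a), a)


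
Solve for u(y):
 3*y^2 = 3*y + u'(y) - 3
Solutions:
 u(y) = C1 + y^3 - 3*y^2/2 + 3*y


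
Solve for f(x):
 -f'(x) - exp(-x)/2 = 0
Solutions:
 f(x) = C1 + exp(-x)/2


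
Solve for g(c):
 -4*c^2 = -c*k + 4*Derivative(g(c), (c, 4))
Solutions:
 g(c) = C1 + C2*c + C3*c^2 + C4*c^3 - c^6/360 + c^5*k/480


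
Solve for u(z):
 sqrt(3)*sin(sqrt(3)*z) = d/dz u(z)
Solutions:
 u(z) = C1 - cos(sqrt(3)*z)


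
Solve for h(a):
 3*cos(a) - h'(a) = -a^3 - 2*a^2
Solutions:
 h(a) = C1 + a^4/4 + 2*a^3/3 + 3*sin(a)


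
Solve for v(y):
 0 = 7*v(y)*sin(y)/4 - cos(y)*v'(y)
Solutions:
 v(y) = C1/cos(y)^(7/4)


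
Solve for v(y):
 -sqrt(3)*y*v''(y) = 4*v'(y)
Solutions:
 v(y) = C1 + C2*y^(1 - 4*sqrt(3)/3)


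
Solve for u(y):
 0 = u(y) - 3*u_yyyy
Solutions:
 u(y) = C1*exp(-3^(3/4)*y/3) + C2*exp(3^(3/4)*y/3) + C3*sin(3^(3/4)*y/3) + C4*cos(3^(3/4)*y/3)


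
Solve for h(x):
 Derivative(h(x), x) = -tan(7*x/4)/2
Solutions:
 h(x) = C1 + 2*log(cos(7*x/4))/7


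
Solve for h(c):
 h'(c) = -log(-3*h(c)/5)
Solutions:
 Integral(1/(log(-_y) - log(5) + log(3)), (_y, h(c))) = C1 - c


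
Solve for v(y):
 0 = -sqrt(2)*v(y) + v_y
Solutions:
 v(y) = C1*exp(sqrt(2)*y)


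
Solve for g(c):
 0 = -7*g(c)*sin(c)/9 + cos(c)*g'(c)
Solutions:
 g(c) = C1/cos(c)^(7/9)


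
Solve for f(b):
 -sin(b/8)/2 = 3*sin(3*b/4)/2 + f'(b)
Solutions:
 f(b) = C1 + 4*cos(b/8) + 2*cos(3*b/4)


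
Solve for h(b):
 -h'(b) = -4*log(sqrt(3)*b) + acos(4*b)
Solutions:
 h(b) = C1 + 4*b*log(b) - b*acos(4*b) - 4*b + 2*b*log(3) + sqrt(1 - 16*b^2)/4


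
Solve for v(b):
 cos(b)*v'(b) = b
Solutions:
 v(b) = C1 + Integral(b/cos(b), b)


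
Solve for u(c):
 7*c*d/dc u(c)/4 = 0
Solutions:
 u(c) = C1


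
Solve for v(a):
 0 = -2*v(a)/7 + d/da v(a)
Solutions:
 v(a) = C1*exp(2*a/7)


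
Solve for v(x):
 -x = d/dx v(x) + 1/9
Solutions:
 v(x) = C1 - x^2/2 - x/9


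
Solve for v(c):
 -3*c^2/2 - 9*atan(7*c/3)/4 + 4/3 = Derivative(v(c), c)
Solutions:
 v(c) = C1 - c^3/2 - 9*c*atan(7*c/3)/4 + 4*c/3 + 27*log(49*c^2 + 9)/56


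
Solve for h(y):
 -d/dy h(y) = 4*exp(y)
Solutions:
 h(y) = C1 - 4*exp(y)


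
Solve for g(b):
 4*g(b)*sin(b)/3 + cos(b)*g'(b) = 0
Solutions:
 g(b) = C1*cos(b)^(4/3)


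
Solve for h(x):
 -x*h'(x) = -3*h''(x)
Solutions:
 h(x) = C1 + C2*erfi(sqrt(6)*x/6)


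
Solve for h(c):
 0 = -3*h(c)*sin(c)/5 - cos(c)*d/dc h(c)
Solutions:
 h(c) = C1*cos(c)^(3/5)


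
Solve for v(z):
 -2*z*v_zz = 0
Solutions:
 v(z) = C1 + C2*z


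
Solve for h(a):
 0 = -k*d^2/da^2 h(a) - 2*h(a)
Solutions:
 h(a) = C1*exp(-sqrt(2)*a*sqrt(-1/k)) + C2*exp(sqrt(2)*a*sqrt(-1/k))


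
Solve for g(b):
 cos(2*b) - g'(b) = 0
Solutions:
 g(b) = C1 + sin(2*b)/2


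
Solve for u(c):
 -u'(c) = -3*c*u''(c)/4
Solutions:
 u(c) = C1 + C2*c^(7/3)


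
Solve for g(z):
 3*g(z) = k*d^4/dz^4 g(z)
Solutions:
 g(z) = C1*exp(-3^(1/4)*z*(1/k)^(1/4)) + C2*exp(3^(1/4)*z*(1/k)^(1/4)) + C3*exp(-3^(1/4)*I*z*(1/k)^(1/4)) + C4*exp(3^(1/4)*I*z*(1/k)^(1/4))


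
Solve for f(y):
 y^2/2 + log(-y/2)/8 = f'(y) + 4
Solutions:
 f(y) = C1 + y^3/6 + y*log(-y)/8 + y*(-33 - log(2))/8


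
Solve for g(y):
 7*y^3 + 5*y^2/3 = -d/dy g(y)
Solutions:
 g(y) = C1 - 7*y^4/4 - 5*y^3/9


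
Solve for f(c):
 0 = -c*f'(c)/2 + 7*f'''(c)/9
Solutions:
 f(c) = C1 + Integral(C2*airyai(42^(2/3)*c/14) + C3*airybi(42^(2/3)*c/14), c)


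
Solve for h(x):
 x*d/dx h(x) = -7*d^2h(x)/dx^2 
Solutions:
 h(x) = C1 + C2*erf(sqrt(14)*x/14)


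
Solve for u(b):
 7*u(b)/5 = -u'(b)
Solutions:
 u(b) = C1*exp(-7*b/5)


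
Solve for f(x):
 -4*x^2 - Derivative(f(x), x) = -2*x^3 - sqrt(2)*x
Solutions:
 f(x) = C1 + x^4/2 - 4*x^3/3 + sqrt(2)*x^2/2


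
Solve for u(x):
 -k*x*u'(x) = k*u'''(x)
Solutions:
 u(x) = C1 + Integral(C2*airyai(-x) + C3*airybi(-x), x)


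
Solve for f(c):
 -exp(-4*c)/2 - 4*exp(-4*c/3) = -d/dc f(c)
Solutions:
 f(c) = C1 - exp(-4*c)/8 - 3*exp(-4*c/3)


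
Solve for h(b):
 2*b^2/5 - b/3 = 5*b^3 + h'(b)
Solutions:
 h(b) = C1 - 5*b^4/4 + 2*b^3/15 - b^2/6


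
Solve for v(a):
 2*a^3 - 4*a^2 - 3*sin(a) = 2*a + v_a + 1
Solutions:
 v(a) = C1 + a^4/2 - 4*a^3/3 - a^2 - a + 3*cos(a)


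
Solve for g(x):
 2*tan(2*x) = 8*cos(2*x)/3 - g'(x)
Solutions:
 g(x) = C1 + log(cos(2*x)) + 4*sin(2*x)/3


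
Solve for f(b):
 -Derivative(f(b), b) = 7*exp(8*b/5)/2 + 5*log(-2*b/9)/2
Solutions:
 f(b) = C1 - 5*b*log(-b)/2 + b*(-5*log(2)/2 + 5/2 + 5*log(3)) - 35*exp(8*b/5)/16


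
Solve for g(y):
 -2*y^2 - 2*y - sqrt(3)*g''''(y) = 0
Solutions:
 g(y) = C1 + C2*y + C3*y^2 + C4*y^3 - sqrt(3)*y^6/540 - sqrt(3)*y^5/180


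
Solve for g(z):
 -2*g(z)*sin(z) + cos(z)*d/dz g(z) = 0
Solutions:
 g(z) = C1/cos(z)^2


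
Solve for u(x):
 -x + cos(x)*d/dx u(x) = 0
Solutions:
 u(x) = C1 + Integral(x/cos(x), x)


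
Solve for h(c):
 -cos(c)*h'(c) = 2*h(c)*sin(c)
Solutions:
 h(c) = C1*cos(c)^2


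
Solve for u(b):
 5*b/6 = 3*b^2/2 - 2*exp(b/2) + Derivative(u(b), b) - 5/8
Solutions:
 u(b) = C1 - b^3/2 + 5*b^2/12 + 5*b/8 + 4*exp(b/2)


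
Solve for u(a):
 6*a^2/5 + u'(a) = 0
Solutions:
 u(a) = C1 - 2*a^3/5


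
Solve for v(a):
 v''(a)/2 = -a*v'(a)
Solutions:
 v(a) = C1 + C2*erf(a)


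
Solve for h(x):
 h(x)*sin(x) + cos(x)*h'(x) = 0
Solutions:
 h(x) = C1*cos(x)


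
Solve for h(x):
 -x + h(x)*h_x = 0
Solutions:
 h(x) = -sqrt(C1 + x^2)
 h(x) = sqrt(C1 + x^2)


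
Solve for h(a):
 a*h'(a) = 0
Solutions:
 h(a) = C1


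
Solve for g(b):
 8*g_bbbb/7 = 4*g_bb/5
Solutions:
 g(b) = C1 + C2*b + C3*exp(-sqrt(70)*b/10) + C4*exp(sqrt(70)*b/10)


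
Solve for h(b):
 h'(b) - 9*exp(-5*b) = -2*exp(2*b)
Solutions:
 h(b) = C1 - exp(2*b) - 9*exp(-5*b)/5


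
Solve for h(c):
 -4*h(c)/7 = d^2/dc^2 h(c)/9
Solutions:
 h(c) = C1*sin(6*sqrt(7)*c/7) + C2*cos(6*sqrt(7)*c/7)


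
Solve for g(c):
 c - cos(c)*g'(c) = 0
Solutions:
 g(c) = C1 + Integral(c/cos(c), c)


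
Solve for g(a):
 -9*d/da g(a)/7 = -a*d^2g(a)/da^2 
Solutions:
 g(a) = C1 + C2*a^(16/7)


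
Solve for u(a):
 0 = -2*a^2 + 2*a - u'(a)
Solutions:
 u(a) = C1 - 2*a^3/3 + a^2


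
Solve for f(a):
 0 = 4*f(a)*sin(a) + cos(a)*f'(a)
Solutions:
 f(a) = C1*cos(a)^4


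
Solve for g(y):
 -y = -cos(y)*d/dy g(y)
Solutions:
 g(y) = C1 + Integral(y/cos(y), y)


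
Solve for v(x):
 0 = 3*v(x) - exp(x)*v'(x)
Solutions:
 v(x) = C1*exp(-3*exp(-x))


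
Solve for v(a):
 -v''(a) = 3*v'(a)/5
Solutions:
 v(a) = C1 + C2*exp(-3*a/5)


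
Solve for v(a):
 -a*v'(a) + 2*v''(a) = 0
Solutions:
 v(a) = C1 + C2*erfi(a/2)


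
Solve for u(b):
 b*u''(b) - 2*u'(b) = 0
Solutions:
 u(b) = C1 + C2*b^3


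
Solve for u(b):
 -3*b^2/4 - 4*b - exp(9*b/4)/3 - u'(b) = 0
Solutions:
 u(b) = C1 - b^3/4 - 2*b^2 - 4*exp(9*b/4)/27


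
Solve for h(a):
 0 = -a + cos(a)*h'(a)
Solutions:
 h(a) = C1 + Integral(a/cos(a), a)


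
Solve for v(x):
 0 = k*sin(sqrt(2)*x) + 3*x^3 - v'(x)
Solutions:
 v(x) = C1 - sqrt(2)*k*cos(sqrt(2)*x)/2 + 3*x^4/4


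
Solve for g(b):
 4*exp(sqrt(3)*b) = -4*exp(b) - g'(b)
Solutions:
 g(b) = C1 - 4*exp(b) - 4*sqrt(3)*exp(sqrt(3)*b)/3


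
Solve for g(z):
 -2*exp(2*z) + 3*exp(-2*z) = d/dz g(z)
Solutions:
 g(z) = C1 - exp(2*z) - 3*exp(-2*z)/2


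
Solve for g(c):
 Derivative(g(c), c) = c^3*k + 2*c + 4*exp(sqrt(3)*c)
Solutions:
 g(c) = C1 + c^4*k/4 + c^2 + 4*sqrt(3)*exp(sqrt(3)*c)/3


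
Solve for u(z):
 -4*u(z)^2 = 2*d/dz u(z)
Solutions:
 u(z) = 1/(C1 + 2*z)


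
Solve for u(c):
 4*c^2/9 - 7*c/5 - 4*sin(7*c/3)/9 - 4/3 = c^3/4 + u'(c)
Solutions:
 u(c) = C1 - c^4/16 + 4*c^3/27 - 7*c^2/10 - 4*c/3 + 4*cos(7*c/3)/21


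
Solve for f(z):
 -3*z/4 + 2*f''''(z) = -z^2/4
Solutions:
 f(z) = C1 + C2*z + C3*z^2 + C4*z^3 - z^6/2880 + z^5/320


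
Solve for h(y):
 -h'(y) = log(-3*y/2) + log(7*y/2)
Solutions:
 h(y) = C1 - 2*y*log(y) + y*(-log(21) + 2*log(2) + 2 - I*pi)


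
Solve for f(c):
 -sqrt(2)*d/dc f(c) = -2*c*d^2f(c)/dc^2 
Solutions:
 f(c) = C1 + C2*c^(sqrt(2)/2 + 1)


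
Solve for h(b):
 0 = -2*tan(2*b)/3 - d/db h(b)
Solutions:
 h(b) = C1 + log(cos(2*b))/3


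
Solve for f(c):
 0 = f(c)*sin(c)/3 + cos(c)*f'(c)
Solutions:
 f(c) = C1*cos(c)^(1/3)


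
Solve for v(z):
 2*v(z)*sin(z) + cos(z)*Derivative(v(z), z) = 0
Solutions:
 v(z) = C1*cos(z)^2


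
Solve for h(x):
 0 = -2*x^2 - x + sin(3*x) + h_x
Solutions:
 h(x) = C1 + 2*x^3/3 + x^2/2 + cos(3*x)/3


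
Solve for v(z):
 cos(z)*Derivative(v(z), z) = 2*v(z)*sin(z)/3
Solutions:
 v(z) = C1/cos(z)^(2/3)


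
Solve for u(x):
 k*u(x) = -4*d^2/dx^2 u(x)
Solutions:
 u(x) = C1*exp(-x*sqrt(-k)/2) + C2*exp(x*sqrt(-k)/2)


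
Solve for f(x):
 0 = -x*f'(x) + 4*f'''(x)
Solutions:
 f(x) = C1 + Integral(C2*airyai(2^(1/3)*x/2) + C3*airybi(2^(1/3)*x/2), x)


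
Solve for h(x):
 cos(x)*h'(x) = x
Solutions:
 h(x) = C1 + Integral(x/cos(x), x)


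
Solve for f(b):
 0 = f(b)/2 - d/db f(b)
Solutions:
 f(b) = C1*exp(b/2)


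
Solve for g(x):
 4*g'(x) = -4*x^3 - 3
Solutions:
 g(x) = C1 - x^4/4 - 3*x/4


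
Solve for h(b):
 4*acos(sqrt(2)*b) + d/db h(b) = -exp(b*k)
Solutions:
 h(b) = C1 - 4*b*acos(sqrt(2)*b) + 2*sqrt(2)*sqrt(1 - 2*b^2) - Piecewise((exp(b*k)/k, Ne(k, 0)), (b, True))


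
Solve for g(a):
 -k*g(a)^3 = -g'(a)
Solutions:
 g(a) = -sqrt(2)*sqrt(-1/(C1 + a*k))/2
 g(a) = sqrt(2)*sqrt(-1/(C1 + a*k))/2


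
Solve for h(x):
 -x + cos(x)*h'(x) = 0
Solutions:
 h(x) = C1 + Integral(x/cos(x), x)


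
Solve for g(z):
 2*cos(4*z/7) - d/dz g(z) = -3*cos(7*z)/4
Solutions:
 g(z) = C1 + 7*sin(4*z/7)/2 + 3*sin(7*z)/28


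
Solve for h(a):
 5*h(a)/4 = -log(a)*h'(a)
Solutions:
 h(a) = C1*exp(-5*li(a)/4)


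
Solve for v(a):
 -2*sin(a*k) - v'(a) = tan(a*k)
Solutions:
 v(a) = C1 - Piecewise((-log(cos(a*k))/k, Ne(k, 0)), (0, True)) - 2*Piecewise((-cos(a*k)/k, Ne(k, 0)), (0, True))


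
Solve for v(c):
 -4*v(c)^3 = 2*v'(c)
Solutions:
 v(c) = -sqrt(2)*sqrt(-1/(C1 - 2*c))/2
 v(c) = sqrt(2)*sqrt(-1/(C1 - 2*c))/2


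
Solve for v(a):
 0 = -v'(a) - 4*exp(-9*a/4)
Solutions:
 v(a) = C1 + 16*exp(-9*a/4)/9


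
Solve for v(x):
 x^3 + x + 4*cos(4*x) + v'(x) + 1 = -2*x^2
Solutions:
 v(x) = C1 - x^4/4 - 2*x^3/3 - x^2/2 - x - sin(4*x)


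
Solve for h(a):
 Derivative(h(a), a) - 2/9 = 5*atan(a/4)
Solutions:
 h(a) = C1 + 5*a*atan(a/4) + 2*a/9 - 10*log(a^2 + 16)


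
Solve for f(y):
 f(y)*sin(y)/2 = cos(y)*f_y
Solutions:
 f(y) = C1/sqrt(cos(y))


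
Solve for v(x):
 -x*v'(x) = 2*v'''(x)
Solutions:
 v(x) = C1 + Integral(C2*airyai(-2^(2/3)*x/2) + C3*airybi(-2^(2/3)*x/2), x)


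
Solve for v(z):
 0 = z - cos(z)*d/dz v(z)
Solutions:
 v(z) = C1 + Integral(z/cos(z), z)


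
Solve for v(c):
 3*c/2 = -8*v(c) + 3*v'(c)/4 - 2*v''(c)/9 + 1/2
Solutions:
 v(c) = -3*c/16 + (C1*sin(3*sqrt(943)*c/16) + C2*cos(3*sqrt(943)*c/16))*exp(27*c/16) + 23/512


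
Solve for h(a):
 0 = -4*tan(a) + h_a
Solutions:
 h(a) = C1 - 4*log(cos(a))


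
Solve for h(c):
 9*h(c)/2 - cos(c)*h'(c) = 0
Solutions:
 h(c) = C1*(sin(c) + 1)^(1/4)*(sin(c)^2 + 2*sin(c) + 1)/((sin(c) - 1)^(1/4)*(sin(c)^2 - 2*sin(c) + 1))


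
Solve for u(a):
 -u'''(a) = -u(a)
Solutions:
 u(a) = C3*exp(a) + (C1*sin(sqrt(3)*a/2) + C2*cos(sqrt(3)*a/2))*exp(-a/2)


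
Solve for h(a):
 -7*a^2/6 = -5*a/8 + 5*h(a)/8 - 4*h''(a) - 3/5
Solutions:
 h(a) = C1*exp(-sqrt(10)*a/8) + C2*exp(sqrt(10)*a/8) - 28*a^2/15 + a - 344/15


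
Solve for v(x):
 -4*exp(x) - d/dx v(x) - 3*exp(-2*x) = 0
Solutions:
 v(x) = C1 - 4*exp(x) + 3*exp(-2*x)/2


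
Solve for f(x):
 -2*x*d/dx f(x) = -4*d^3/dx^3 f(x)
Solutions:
 f(x) = C1 + Integral(C2*airyai(2^(2/3)*x/2) + C3*airybi(2^(2/3)*x/2), x)


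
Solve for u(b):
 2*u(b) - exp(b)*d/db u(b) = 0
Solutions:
 u(b) = C1*exp(-2*exp(-b))


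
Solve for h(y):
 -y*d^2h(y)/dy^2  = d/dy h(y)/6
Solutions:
 h(y) = C1 + C2*y^(5/6)


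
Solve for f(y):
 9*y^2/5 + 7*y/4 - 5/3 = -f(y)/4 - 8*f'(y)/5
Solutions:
 f(y) = C1*exp(-5*y/32) - 36*y^2/5 + 2129*y/25 - 201884/375


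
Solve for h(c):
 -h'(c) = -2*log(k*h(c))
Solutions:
 li(k*h(c))/k = C1 + 2*c


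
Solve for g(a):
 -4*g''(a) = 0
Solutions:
 g(a) = C1 + C2*a


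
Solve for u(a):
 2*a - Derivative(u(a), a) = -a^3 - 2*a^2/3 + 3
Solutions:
 u(a) = C1 + a^4/4 + 2*a^3/9 + a^2 - 3*a


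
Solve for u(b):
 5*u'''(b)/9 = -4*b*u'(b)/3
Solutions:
 u(b) = C1 + Integral(C2*airyai(-12^(1/3)*5^(2/3)*b/5) + C3*airybi(-12^(1/3)*5^(2/3)*b/5), b)


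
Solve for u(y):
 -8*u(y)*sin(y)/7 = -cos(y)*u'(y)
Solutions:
 u(y) = C1/cos(y)^(8/7)


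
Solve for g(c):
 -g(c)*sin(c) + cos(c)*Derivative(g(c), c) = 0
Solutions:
 g(c) = C1/cos(c)


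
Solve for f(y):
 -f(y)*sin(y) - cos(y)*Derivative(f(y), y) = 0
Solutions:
 f(y) = C1*cos(y)


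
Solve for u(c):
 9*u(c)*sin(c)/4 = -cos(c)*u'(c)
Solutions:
 u(c) = C1*cos(c)^(9/4)


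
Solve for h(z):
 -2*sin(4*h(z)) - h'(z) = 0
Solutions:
 h(z) = -acos((-C1 - exp(16*z))/(C1 - exp(16*z)))/4 + pi/2
 h(z) = acos((-C1 - exp(16*z))/(C1 - exp(16*z)))/4


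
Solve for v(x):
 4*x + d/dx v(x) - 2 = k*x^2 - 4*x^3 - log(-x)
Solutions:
 v(x) = C1 + k*x^3/3 - x^4 - 2*x^2 - x*log(-x) + 3*x


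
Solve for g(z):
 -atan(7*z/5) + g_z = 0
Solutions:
 g(z) = C1 + z*atan(7*z/5) - 5*log(49*z^2 + 25)/14


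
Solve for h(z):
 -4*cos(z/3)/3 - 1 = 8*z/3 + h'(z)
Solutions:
 h(z) = C1 - 4*z^2/3 - z - 4*sin(z/3)


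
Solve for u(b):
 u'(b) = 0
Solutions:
 u(b) = C1


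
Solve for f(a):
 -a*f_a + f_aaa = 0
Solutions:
 f(a) = C1 + Integral(C2*airyai(a) + C3*airybi(a), a)


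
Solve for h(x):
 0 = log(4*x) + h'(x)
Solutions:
 h(x) = C1 - x*log(x) - x*log(4) + x


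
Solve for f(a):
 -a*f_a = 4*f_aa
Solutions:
 f(a) = C1 + C2*erf(sqrt(2)*a/4)


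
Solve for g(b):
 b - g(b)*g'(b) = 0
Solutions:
 g(b) = -sqrt(C1 + b^2)
 g(b) = sqrt(C1 + b^2)


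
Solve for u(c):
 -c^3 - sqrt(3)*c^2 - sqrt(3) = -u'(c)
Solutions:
 u(c) = C1 + c^4/4 + sqrt(3)*c^3/3 + sqrt(3)*c


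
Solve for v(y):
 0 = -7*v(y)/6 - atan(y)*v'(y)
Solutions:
 v(y) = C1*exp(-7*Integral(1/atan(y), y)/6)


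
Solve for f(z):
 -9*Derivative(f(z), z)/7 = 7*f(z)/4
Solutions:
 f(z) = C1*exp(-49*z/36)


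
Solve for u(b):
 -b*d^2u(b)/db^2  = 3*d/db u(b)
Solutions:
 u(b) = C1 + C2/b^2


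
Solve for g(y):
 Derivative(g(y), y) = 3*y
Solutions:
 g(y) = C1 + 3*y^2/2


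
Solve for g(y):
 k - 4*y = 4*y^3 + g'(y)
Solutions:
 g(y) = C1 + k*y - y^4 - 2*y^2


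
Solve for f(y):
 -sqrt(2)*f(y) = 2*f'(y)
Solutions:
 f(y) = C1*exp(-sqrt(2)*y/2)


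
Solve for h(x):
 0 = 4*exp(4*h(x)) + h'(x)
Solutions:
 h(x) = log(-I*(1/(C1 + 16*x))^(1/4))
 h(x) = log(I*(1/(C1 + 16*x))^(1/4))
 h(x) = log(-(1/(C1 + 16*x))^(1/4))
 h(x) = log(1/(C1 + 16*x))/4


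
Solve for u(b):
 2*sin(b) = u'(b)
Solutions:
 u(b) = C1 - 2*cos(b)


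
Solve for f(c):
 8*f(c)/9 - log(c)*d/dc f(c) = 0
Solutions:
 f(c) = C1*exp(8*li(c)/9)


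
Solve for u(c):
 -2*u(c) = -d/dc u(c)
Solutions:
 u(c) = C1*exp(2*c)


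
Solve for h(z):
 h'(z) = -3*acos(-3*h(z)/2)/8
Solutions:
 Integral(1/acos(-3*_y/2), (_y, h(z))) = C1 - 3*z/8


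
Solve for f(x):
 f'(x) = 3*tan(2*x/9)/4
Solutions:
 f(x) = C1 - 27*log(cos(2*x/9))/8


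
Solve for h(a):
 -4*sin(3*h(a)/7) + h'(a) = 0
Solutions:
 -4*a + 7*log(cos(3*h(a)/7) - 1)/6 - 7*log(cos(3*h(a)/7) + 1)/6 = C1


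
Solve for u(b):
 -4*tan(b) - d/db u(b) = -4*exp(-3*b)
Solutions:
 u(b) = C1 - 2*log(tan(b)^2 + 1) - 4*exp(-3*b)/3


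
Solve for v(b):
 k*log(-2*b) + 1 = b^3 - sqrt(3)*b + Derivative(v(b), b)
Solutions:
 v(b) = C1 - b^4/4 + sqrt(3)*b^2/2 + b*k*log(-b) + b*(-k + k*log(2) + 1)


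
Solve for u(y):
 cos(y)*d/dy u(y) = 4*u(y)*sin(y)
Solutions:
 u(y) = C1/cos(y)^4


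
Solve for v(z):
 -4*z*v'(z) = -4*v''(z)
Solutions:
 v(z) = C1 + C2*erfi(sqrt(2)*z/2)


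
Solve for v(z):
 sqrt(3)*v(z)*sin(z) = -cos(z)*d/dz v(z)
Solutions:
 v(z) = C1*cos(z)^(sqrt(3))


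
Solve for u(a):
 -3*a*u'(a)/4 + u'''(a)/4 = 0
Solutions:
 u(a) = C1 + Integral(C2*airyai(3^(1/3)*a) + C3*airybi(3^(1/3)*a), a)


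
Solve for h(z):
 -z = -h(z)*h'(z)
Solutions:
 h(z) = -sqrt(C1 + z^2)
 h(z) = sqrt(C1 + z^2)


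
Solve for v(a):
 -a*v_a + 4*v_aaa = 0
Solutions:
 v(a) = C1 + Integral(C2*airyai(2^(1/3)*a/2) + C3*airybi(2^(1/3)*a/2), a)


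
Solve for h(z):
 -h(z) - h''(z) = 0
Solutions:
 h(z) = C1*sin(z) + C2*cos(z)


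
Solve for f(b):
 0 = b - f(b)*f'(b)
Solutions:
 f(b) = -sqrt(C1 + b^2)
 f(b) = sqrt(C1 + b^2)


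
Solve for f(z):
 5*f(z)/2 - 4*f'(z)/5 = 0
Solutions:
 f(z) = C1*exp(25*z/8)


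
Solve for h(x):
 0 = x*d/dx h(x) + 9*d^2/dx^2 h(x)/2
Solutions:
 h(x) = C1 + C2*erf(x/3)


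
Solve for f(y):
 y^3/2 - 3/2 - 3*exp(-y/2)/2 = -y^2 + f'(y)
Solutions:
 f(y) = C1 + y^4/8 + y^3/3 - 3*y/2 + 3*exp(-y/2)


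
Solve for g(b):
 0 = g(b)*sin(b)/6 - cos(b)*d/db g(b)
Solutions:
 g(b) = C1/cos(b)^(1/6)


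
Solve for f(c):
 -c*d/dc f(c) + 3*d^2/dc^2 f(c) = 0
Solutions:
 f(c) = C1 + C2*erfi(sqrt(6)*c/6)


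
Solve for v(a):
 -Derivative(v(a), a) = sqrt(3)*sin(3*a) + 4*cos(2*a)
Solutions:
 v(a) = C1 - 2*sin(2*a) + sqrt(3)*cos(3*a)/3


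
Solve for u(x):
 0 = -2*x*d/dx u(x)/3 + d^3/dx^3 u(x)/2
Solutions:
 u(x) = C1 + Integral(C2*airyai(6^(2/3)*x/3) + C3*airybi(6^(2/3)*x/3), x)


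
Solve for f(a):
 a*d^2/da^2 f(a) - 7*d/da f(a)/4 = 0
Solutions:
 f(a) = C1 + C2*a^(11/4)


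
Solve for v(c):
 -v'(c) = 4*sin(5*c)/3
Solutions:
 v(c) = C1 + 4*cos(5*c)/15


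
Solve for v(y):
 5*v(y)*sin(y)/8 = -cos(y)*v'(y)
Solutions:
 v(y) = C1*cos(y)^(5/8)


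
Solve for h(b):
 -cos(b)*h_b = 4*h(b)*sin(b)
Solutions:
 h(b) = C1*cos(b)^4


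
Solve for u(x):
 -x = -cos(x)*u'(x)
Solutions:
 u(x) = C1 + Integral(x/cos(x), x)


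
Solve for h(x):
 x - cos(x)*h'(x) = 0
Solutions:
 h(x) = C1 + Integral(x/cos(x), x)


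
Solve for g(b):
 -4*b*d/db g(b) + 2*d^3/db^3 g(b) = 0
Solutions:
 g(b) = C1 + Integral(C2*airyai(2^(1/3)*b) + C3*airybi(2^(1/3)*b), b)


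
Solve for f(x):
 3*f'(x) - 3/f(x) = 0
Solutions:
 f(x) = -sqrt(C1 + 2*x)
 f(x) = sqrt(C1 + 2*x)


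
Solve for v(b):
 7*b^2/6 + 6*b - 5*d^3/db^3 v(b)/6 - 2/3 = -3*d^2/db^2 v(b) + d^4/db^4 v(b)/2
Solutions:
 v(b) = C1 + C2*b + C3*exp(b*(-5 + sqrt(241))/6) + C4*exp(-b*(5 + sqrt(241))/6) - 7*b^4/216 - 359*b^3/972 - 1525*b^2/5832


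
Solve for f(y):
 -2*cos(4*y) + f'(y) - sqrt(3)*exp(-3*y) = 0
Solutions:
 f(y) = C1 + sin(4*y)/2 - sqrt(3)*exp(-3*y)/3


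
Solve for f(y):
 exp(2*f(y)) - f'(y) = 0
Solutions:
 f(y) = log(-sqrt(-1/(C1 + y))) - log(2)/2
 f(y) = log(-1/(C1 + y))/2 - log(2)/2


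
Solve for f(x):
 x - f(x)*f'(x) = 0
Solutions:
 f(x) = -sqrt(C1 + x^2)
 f(x) = sqrt(C1 + x^2)


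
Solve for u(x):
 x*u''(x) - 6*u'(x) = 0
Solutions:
 u(x) = C1 + C2*x^7


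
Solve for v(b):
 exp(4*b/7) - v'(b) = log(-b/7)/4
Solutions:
 v(b) = C1 - b*log(-b)/4 + b*(1 + log(7))/4 + 7*exp(4*b/7)/4


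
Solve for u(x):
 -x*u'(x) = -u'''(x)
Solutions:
 u(x) = C1 + Integral(C2*airyai(x) + C3*airybi(x), x)


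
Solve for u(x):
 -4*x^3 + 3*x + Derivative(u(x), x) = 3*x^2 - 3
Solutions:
 u(x) = C1 + x^4 + x^3 - 3*x^2/2 - 3*x


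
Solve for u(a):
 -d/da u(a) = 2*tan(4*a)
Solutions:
 u(a) = C1 + log(cos(4*a))/2


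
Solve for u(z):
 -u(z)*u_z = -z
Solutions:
 u(z) = -sqrt(C1 + z^2)
 u(z) = sqrt(C1 + z^2)


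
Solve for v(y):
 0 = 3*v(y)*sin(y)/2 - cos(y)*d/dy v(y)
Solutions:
 v(y) = C1/cos(y)^(3/2)


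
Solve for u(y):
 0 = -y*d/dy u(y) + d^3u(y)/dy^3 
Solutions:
 u(y) = C1 + Integral(C2*airyai(y) + C3*airybi(y), y)


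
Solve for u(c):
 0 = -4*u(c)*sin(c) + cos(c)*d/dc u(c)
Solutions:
 u(c) = C1/cos(c)^4


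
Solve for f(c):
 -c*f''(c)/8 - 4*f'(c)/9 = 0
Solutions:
 f(c) = C1 + C2/c^(23/9)


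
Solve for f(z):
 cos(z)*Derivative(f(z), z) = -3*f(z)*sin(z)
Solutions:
 f(z) = C1*cos(z)^3


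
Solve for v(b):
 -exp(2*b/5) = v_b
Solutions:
 v(b) = C1 - 5*exp(2*b/5)/2


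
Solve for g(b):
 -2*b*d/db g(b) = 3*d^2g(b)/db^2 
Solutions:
 g(b) = C1 + C2*erf(sqrt(3)*b/3)


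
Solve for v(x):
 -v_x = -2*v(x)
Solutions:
 v(x) = C1*exp(2*x)


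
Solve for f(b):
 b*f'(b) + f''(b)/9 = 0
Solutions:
 f(b) = C1 + C2*erf(3*sqrt(2)*b/2)


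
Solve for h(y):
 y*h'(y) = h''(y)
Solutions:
 h(y) = C1 + C2*erfi(sqrt(2)*y/2)


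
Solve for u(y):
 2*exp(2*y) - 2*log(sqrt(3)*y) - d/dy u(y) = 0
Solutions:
 u(y) = C1 - 2*y*log(y) + y*(2 - log(3)) + exp(2*y)


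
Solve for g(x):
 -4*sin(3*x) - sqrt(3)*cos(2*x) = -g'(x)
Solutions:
 g(x) = C1 + sqrt(3)*sin(2*x)/2 - 4*cos(3*x)/3


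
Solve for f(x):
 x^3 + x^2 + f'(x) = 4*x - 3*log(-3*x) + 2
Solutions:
 f(x) = C1 - x^4/4 - x^3/3 + 2*x^2 - 3*x*log(-x) + x*(5 - 3*log(3))


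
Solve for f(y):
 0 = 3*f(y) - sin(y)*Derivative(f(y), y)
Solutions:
 f(y) = C1*(cos(y) - 1)^(3/2)/(cos(y) + 1)^(3/2)


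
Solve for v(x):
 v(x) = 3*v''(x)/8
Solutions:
 v(x) = C1*exp(-2*sqrt(6)*x/3) + C2*exp(2*sqrt(6)*x/3)


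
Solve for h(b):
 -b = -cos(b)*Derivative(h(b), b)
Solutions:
 h(b) = C1 + Integral(b/cos(b), b)


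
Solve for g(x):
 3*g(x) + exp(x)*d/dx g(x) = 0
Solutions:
 g(x) = C1*exp(3*exp(-x))


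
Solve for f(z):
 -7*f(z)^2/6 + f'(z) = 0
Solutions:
 f(z) = -6/(C1 + 7*z)


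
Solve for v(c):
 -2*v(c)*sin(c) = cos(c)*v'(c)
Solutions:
 v(c) = C1*cos(c)^2


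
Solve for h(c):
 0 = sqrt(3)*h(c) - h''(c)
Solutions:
 h(c) = C1*exp(-3^(1/4)*c) + C2*exp(3^(1/4)*c)


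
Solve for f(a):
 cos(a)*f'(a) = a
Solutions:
 f(a) = C1 + Integral(a/cos(a), a)


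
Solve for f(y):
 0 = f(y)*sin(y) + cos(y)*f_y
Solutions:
 f(y) = C1*cos(y)


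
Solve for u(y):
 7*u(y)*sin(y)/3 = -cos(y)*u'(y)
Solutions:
 u(y) = C1*cos(y)^(7/3)


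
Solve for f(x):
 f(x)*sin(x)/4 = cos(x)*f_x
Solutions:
 f(x) = C1/cos(x)^(1/4)


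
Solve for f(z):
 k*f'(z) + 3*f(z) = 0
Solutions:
 f(z) = C1*exp(-3*z/k)


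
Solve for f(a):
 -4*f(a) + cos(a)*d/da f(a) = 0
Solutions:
 f(a) = C1*(sin(a)^2 + 2*sin(a) + 1)/(sin(a)^2 - 2*sin(a) + 1)


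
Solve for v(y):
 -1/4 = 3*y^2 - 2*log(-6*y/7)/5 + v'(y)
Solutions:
 v(y) = C1 - y^3 + 2*y*log(-y)/5 + y*(-8*log(7) - 13 + 8*log(6))/20


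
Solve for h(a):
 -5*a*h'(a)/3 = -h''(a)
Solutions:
 h(a) = C1 + C2*erfi(sqrt(30)*a/6)


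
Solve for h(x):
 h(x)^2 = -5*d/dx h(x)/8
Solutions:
 h(x) = 5/(C1 + 8*x)


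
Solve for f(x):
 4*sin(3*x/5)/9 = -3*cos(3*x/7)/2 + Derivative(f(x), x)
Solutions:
 f(x) = C1 + 7*sin(3*x/7)/2 - 20*cos(3*x/5)/27


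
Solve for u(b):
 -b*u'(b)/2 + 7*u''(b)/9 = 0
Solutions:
 u(b) = C1 + C2*erfi(3*sqrt(7)*b/14)


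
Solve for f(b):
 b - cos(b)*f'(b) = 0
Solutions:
 f(b) = C1 + Integral(b/cos(b), b)


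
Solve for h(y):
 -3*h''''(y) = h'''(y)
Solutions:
 h(y) = C1 + C2*y + C3*y^2 + C4*exp(-y/3)


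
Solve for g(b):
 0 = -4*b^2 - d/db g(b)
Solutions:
 g(b) = C1 - 4*b^3/3


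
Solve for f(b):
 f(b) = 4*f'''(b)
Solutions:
 f(b) = C3*exp(2^(1/3)*b/2) + (C1*sin(2^(1/3)*sqrt(3)*b/4) + C2*cos(2^(1/3)*sqrt(3)*b/4))*exp(-2^(1/3)*b/4)


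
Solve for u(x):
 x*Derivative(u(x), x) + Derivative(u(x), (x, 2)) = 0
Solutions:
 u(x) = C1 + C2*erf(sqrt(2)*x/2)


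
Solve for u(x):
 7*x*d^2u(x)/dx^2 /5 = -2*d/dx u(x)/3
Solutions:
 u(x) = C1 + C2*x^(11/21)


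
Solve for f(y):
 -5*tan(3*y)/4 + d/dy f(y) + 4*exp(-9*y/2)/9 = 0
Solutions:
 f(y) = C1 + 5*log(tan(3*y)^2 + 1)/24 + 8*exp(-9*y/2)/81


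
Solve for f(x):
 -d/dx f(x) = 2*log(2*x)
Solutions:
 f(x) = C1 - 2*x*log(x) - x*log(4) + 2*x


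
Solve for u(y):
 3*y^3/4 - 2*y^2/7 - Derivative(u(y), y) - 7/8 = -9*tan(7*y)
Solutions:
 u(y) = C1 + 3*y^4/16 - 2*y^3/21 - 7*y/8 - 9*log(cos(7*y))/7


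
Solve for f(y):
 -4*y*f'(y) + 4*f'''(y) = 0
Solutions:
 f(y) = C1 + Integral(C2*airyai(y) + C3*airybi(y), y)


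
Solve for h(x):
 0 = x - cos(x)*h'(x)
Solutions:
 h(x) = C1 + Integral(x/cos(x), x)


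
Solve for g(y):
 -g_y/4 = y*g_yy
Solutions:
 g(y) = C1 + C2*y^(3/4)


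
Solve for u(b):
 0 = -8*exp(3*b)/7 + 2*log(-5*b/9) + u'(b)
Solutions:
 u(b) = C1 - 2*b*log(-b) + 2*b*(-log(5) + 1 + 2*log(3)) + 8*exp(3*b)/21


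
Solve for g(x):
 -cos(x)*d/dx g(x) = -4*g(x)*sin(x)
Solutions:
 g(x) = C1/cos(x)^4


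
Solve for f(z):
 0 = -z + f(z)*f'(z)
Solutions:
 f(z) = -sqrt(C1 + z^2)
 f(z) = sqrt(C1 + z^2)


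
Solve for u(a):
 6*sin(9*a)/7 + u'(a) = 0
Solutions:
 u(a) = C1 + 2*cos(9*a)/21


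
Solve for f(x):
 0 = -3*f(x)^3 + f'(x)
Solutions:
 f(x) = -sqrt(2)*sqrt(-1/(C1 + 3*x))/2
 f(x) = sqrt(2)*sqrt(-1/(C1 + 3*x))/2


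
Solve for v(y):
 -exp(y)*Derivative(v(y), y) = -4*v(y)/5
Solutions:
 v(y) = C1*exp(-4*exp(-y)/5)


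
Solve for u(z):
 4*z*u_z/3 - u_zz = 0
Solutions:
 u(z) = C1 + C2*erfi(sqrt(6)*z/3)


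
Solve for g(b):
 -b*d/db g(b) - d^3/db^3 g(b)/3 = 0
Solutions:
 g(b) = C1 + Integral(C2*airyai(-3^(1/3)*b) + C3*airybi(-3^(1/3)*b), b)


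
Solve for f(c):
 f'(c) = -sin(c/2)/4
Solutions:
 f(c) = C1 + cos(c/2)/2


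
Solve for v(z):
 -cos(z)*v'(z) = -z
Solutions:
 v(z) = C1 + Integral(z/cos(z), z)


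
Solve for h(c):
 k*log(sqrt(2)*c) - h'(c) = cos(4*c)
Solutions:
 h(c) = C1 + c*k*(log(c) - 1) + c*k*log(2)/2 - sin(4*c)/4


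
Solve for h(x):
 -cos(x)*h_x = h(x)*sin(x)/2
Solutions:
 h(x) = C1*sqrt(cos(x))


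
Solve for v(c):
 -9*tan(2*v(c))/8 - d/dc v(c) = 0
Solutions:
 v(c) = -asin(C1*exp(-9*c/4))/2 + pi/2
 v(c) = asin(C1*exp(-9*c/4))/2


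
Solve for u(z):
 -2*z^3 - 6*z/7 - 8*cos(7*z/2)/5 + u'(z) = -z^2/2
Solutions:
 u(z) = C1 + z^4/2 - z^3/6 + 3*z^2/7 + 16*sin(7*z/2)/35


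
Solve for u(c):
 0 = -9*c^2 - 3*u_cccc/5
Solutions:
 u(c) = C1 + C2*c + C3*c^2 + C4*c^3 - c^6/24


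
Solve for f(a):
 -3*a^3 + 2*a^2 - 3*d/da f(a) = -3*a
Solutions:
 f(a) = C1 - a^4/4 + 2*a^3/9 + a^2/2


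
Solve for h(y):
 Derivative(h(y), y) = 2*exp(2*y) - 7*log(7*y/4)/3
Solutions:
 h(y) = C1 - 7*y*log(y)/3 + y*(-3*log(7) + 2*log(14)/3 + 7/3 + 4*log(2)) + exp(2*y)


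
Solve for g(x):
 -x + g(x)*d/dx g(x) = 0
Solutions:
 g(x) = -sqrt(C1 + x^2)
 g(x) = sqrt(C1 + x^2)


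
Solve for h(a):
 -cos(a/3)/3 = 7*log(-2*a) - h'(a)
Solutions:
 h(a) = C1 + 7*a*log(-a) - 7*a + 7*a*log(2) + sin(a/3)


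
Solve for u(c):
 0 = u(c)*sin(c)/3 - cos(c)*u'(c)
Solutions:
 u(c) = C1/cos(c)^(1/3)


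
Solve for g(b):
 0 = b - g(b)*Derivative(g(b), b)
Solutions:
 g(b) = -sqrt(C1 + b^2)
 g(b) = sqrt(C1 + b^2)


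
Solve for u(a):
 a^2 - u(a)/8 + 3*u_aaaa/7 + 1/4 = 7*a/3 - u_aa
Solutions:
 u(a) = C1*exp(-sqrt(3)*a*sqrt(-14 + sqrt(238))/6) + C2*exp(sqrt(3)*a*sqrt(-14 + sqrt(238))/6) + C3*sin(sqrt(3)*a*sqrt(14 + sqrt(238))/6) + C4*cos(sqrt(3)*a*sqrt(14 + sqrt(238))/6) + 8*a^2 - 56*a/3 + 130


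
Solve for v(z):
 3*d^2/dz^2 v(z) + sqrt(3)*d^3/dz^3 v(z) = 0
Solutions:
 v(z) = C1 + C2*z + C3*exp(-sqrt(3)*z)


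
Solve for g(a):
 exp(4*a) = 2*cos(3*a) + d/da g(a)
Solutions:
 g(a) = C1 + exp(4*a)/4 - 2*sin(3*a)/3


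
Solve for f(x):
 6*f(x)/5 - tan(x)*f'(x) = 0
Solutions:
 f(x) = C1*sin(x)^(6/5)


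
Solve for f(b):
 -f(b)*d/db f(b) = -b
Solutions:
 f(b) = -sqrt(C1 + b^2)
 f(b) = sqrt(C1 + b^2)


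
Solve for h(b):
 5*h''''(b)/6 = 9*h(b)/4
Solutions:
 h(b) = C1*exp(-30^(3/4)*b/10) + C2*exp(30^(3/4)*b/10) + C3*sin(30^(3/4)*b/10) + C4*cos(30^(3/4)*b/10)


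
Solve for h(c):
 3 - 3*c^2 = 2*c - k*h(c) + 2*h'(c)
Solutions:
 h(c) = C1*exp(c*k/2) + 3*c^2/k + 2*c/k + 12*c/k^2 - 3/k + 4/k^2 + 24/k^3


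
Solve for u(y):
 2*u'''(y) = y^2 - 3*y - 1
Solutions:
 u(y) = C1 + C2*y + C3*y^2 + y^5/120 - y^4/16 - y^3/12


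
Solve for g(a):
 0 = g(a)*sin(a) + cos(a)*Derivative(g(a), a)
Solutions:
 g(a) = C1*cos(a)


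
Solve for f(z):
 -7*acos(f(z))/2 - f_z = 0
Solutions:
 Integral(1/acos(_y), (_y, f(z))) = C1 - 7*z/2


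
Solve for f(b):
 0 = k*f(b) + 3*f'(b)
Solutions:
 f(b) = C1*exp(-b*k/3)


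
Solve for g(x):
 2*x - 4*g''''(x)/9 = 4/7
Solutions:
 g(x) = C1 + C2*x + C3*x^2 + C4*x^3 + 3*x^5/80 - 3*x^4/56


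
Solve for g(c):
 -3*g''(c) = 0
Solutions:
 g(c) = C1 + C2*c


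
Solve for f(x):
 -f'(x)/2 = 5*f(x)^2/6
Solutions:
 f(x) = 3/(C1 + 5*x)


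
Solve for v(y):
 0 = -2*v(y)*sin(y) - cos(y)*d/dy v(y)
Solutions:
 v(y) = C1*cos(y)^2


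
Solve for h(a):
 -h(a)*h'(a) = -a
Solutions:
 h(a) = -sqrt(C1 + a^2)
 h(a) = sqrt(C1 + a^2)


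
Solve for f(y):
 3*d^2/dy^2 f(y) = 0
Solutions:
 f(y) = C1 + C2*y


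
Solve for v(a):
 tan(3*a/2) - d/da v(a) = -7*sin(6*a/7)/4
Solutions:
 v(a) = C1 - 2*log(cos(3*a/2))/3 - 49*cos(6*a/7)/24


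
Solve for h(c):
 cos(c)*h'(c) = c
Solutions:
 h(c) = C1 + Integral(c/cos(c), c)


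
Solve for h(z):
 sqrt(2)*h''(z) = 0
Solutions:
 h(z) = C1 + C2*z


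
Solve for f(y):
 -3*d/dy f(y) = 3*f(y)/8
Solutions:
 f(y) = C1*exp(-y/8)


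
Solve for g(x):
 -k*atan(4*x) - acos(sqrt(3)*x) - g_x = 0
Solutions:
 g(x) = C1 - k*(x*atan(4*x) - log(16*x^2 + 1)/8) - x*acos(sqrt(3)*x) + sqrt(3)*sqrt(1 - 3*x^2)/3


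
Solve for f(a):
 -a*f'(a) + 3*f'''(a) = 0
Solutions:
 f(a) = C1 + Integral(C2*airyai(3^(2/3)*a/3) + C3*airybi(3^(2/3)*a/3), a)


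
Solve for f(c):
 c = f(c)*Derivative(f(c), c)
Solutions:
 f(c) = -sqrt(C1 + c^2)
 f(c) = sqrt(C1 + c^2)


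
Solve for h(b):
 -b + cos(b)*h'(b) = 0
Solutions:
 h(b) = C1 + Integral(b/cos(b), b)


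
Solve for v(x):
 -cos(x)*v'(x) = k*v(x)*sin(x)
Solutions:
 v(x) = C1*exp(k*log(cos(x)))


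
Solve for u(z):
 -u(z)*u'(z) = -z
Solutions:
 u(z) = -sqrt(C1 + z^2)
 u(z) = sqrt(C1 + z^2)


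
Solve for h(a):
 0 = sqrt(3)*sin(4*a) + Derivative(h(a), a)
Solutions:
 h(a) = C1 + sqrt(3)*cos(4*a)/4


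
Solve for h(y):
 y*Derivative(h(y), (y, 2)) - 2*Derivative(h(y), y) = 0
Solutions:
 h(y) = C1 + C2*y^3


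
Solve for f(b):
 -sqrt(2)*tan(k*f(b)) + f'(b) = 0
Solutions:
 f(b) = Piecewise((-asin(exp(C1*k + sqrt(2)*b*k))/k + pi/k, Ne(k, 0)), (nan, True))
 f(b) = Piecewise((asin(exp(C1*k + sqrt(2)*b*k))/k, Ne(k, 0)), (nan, True))


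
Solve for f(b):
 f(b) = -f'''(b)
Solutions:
 f(b) = C3*exp(-b) + (C1*sin(sqrt(3)*b/2) + C2*cos(sqrt(3)*b/2))*exp(b/2)


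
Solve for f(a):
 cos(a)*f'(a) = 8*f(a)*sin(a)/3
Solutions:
 f(a) = C1/cos(a)^(8/3)


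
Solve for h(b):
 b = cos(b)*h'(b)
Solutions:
 h(b) = C1 + Integral(b/cos(b), b)


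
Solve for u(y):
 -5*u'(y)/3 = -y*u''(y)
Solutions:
 u(y) = C1 + C2*y^(8/3)


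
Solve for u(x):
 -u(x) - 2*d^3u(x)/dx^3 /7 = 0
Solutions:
 u(x) = C3*exp(-2^(2/3)*7^(1/3)*x/2) + (C1*sin(2^(2/3)*sqrt(3)*7^(1/3)*x/4) + C2*cos(2^(2/3)*sqrt(3)*7^(1/3)*x/4))*exp(2^(2/3)*7^(1/3)*x/4)


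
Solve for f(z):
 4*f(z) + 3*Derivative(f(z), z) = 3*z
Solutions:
 f(z) = C1*exp(-4*z/3) + 3*z/4 - 9/16


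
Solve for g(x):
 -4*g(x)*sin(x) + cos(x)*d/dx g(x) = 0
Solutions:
 g(x) = C1/cos(x)^4


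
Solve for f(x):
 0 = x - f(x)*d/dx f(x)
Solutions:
 f(x) = -sqrt(C1 + x^2)
 f(x) = sqrt(C1 + x^2)


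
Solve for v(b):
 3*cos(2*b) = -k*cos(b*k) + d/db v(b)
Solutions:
 v(b) = C1 + 3*sin(2*b)/2 + sin(b*k)


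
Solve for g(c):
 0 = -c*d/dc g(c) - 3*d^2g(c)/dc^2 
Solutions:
 g(c) = C1 + C2*erf(sqrt(6)*c/6)


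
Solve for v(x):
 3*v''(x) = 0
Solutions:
 v(x) = C1 + C2*x


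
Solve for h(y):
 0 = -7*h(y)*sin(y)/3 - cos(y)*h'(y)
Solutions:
 h(y) = C1*cos(y)^(7/3)


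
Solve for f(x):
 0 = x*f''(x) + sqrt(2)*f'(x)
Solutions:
 f(x) = C1 + C2*x^(1 - sqrt(2))


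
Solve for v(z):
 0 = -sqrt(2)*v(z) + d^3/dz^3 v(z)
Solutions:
 v(z) = C3*exp(2^(1/6)*z) + (C1*sin(2^(1/6)*sqrt(3)*z/2) + C2*cos(2^(1/6)*sqrt(3)*z/2))*exp(-2^(1/6)*z/2)


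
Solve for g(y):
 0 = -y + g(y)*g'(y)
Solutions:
 g(y) = -sqrt(C1 + y^2)
 g(y) = sqrt(C1 + y^2)


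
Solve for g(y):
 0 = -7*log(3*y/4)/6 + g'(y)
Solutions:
 g(y) = C1 + 7*y*log(y)/6 - 7*y*log(2)/3 - 7*y/6 + 7*y*log(3)/6


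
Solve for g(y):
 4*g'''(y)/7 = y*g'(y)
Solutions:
 g(y) = C1 + Integral(C2*airyai(14^(1/3)*y/2) + C3*airybi(14^(1/3)*y/2), y)


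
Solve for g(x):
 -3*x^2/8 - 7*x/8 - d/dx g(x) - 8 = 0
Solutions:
 g(x) = C1 - x^3/8 - 7*x^2/16 - 8*x


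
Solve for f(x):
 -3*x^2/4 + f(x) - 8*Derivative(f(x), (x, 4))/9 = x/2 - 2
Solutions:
 f(x) = C1*exp(-2^(1/4)*sqrt(3)*x/2) + C2*exp(2^(1/4)*sqrt(3)*x/2) + C3*sin(2^(1/4)*sqrt(3)*x/2) + C4*cos(2^(1/4)*sqrt(3)*x/2) + 3*x^2/4 + x/2 - 2


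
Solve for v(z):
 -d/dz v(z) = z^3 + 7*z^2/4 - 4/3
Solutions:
 v(z) = C1 - z^4/4 - 7*z^3/12 + 4*z/3


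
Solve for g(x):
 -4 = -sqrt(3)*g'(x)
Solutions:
 g(x) = C1 + 4*sqrt(3)*x/3


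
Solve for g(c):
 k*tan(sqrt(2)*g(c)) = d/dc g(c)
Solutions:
 g(c) = sqrt(2)*(pi - asin(C1*exp(sqrt(2)*c*k)))/2
 g(c) = sqrt(2)*asin(C1*exp(sqrt(2)*c*k))/2
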